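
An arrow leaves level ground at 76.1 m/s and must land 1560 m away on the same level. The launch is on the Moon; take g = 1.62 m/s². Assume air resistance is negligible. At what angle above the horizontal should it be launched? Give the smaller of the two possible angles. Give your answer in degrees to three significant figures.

12.9°

R = v₀² sin 2θ / g gives sin 2θ = gR/v₀² = 1.62·1560/76.1² = 0.4364.
2θ = 25.87° or 180° − 25.87° = 154.1°, so θ = 12.94° or 77.06°.
The smaller angle is 12.94°.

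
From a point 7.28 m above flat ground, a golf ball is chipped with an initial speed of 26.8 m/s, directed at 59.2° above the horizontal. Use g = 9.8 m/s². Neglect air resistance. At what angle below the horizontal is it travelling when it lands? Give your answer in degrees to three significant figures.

62.1°

vₓ = 26.80 cos 59.2° = 13.72 m/s; v_y0 = 26.80 sin 59.2° = 23.02 m/s.
Vertical motion (up positive, ground at y = 0): 4.900 t² − (23.02) t − 7.28 = 0, so t = (23.02 + √(23.02² + 2·9.80·7.28)) / 9.80 = (23.02 + 25.93) / 9.80 = 4.995 s.
At impact: v_y = v_y0 − g t = −25.93 m/s; vₓ = 13.72 m/s.
Angle below horizontal: arctan(|v_y|/vₓ) = arctan(25.93/13.72) = 62.12°.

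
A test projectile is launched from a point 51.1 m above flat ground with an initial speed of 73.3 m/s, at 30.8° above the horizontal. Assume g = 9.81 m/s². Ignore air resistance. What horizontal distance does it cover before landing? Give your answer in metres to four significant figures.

556.1 m

Horizontal component vₓ = 73.30 cos 30.8° = 62.96 m/s; vertical v_y0 = 73.30 sin 30.8° = 37.53 m/s.
Vertical motion (up positive, ground at y = 0): 4.905 t² − (37.53) t − 51.1 = 0, so t = (37.53 + √(37.53² + 2·9.81·51.1)) / 9.81 = (37.53 + 49.10) / 9.81 = 8.832 s.
Horizontal distance: R = vₓ t = 62.96 × 8.832 = 556.1 m.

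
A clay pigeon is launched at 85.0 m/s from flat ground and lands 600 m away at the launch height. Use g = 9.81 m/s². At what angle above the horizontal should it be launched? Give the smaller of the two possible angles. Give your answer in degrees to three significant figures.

27.3°

From R = (v₀²/g) sin 2θ: sin 2θ = 9.81 × 600 / 7225.0 = 0.8147.
2θ = 54.55° or 180° − 54.55° = 125.4°, so θ = 27.28° or 62.72°.
The smaller angle is 27.28°.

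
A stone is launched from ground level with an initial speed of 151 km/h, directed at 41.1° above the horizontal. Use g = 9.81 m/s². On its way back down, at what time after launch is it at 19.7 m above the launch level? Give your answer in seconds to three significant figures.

Convert: 151 km/h = 151/3.6 = 41.94 m/s.
Components: vₓ = 41.94 cos 41.1° = 31.61 m/s, v_y0 = 41.94 sin 41.1° = 27.57 m/s.
Height y(t) = 27.57 t − 4.905 t² = 19.7 gives 4.905 t² − 27.57 t + 19.7 = 0.
t = [27.57 ± √(27.57² − 2·9.81·19.7)] / 9.81 = (27.57 ± 19.33) / 9.81, so t = 0.8400 s or t = 4.781 s.
The descending-branch root is 4.781 s.

4.78 s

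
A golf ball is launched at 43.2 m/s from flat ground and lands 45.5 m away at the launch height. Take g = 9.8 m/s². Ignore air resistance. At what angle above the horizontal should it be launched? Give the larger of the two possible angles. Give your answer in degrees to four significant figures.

Level-ground range R = v₀² sin(2θ)/g ⇒ sin(2θ) = gR/v₀² = 9.80 × 45.5 / 43.2² = 0.2389.
2θ = 13.82° or 180° − 13.82° = 166.2°, so θ = 6.912° or 83.09°.
The larger angle is 83.09°.

83.09°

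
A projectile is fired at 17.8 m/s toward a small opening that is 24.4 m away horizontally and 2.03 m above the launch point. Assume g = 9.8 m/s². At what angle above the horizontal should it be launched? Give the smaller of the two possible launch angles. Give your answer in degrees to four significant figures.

Trajectory: y = x tanθ − g x² (1 + tan²θ)/(2v₀²). With x = 24.4, y = 2.03, v₀ = 17.8, g = 9.80:
9.207 tan²θ − 24.4 tanθ + (11.24) = 0.
tanθ = [24.4 ± √(24.4² − 4 × 9.207 × (11.24))] / (2 × 9.207) = (24.4 ± 13.47) / 18.41, giving tanθ = 0.5934 or 2.057.
θ = 30.69° or 64.07°; the smaller is 30.69°.

30.69°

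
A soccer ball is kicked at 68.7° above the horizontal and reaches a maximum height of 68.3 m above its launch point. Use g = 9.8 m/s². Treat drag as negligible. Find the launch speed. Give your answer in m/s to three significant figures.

At the peak v_y = 0, so v_y0 = √(2gH) = √(2 × 9.80 × 68.3) = 36.59 m/s.
v_y0 = v₀ sin θ ⇒ v₀ = 36.59 / sin 68.7° = 39.27 m/s.

39.3 m/s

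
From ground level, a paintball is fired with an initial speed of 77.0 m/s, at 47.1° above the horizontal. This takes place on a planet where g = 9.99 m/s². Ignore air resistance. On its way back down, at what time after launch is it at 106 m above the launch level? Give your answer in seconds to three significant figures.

Components: vₓ = 77.00 cos 47.1° = 52.42 m/s, v_y0 = 77.00 sin 47.1° = 56.41 m/s.
Set y = v_y0 t − ½ g t² = 106: 4.995 t² − 56.41 t + 106 = 0.
Quadratic formula: t = (56.41 ± √1063.7) / 9.99 = (56.41 ± 32.61) / 9.99 → t = 2.381 s or 8.911 s.
The descending-branch root is 8.911 s.

8.91 s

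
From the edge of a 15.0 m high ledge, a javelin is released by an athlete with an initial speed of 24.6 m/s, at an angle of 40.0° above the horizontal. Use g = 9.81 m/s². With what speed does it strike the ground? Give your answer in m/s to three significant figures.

Resolve: vₓ = 24.60 cos 40.0° = 18.84 m/s and v_y0 = 24.60 sin 40.0° = 15.81 m/s.
Vertical motion (up positive, ground at y = 0): 4.905 t² − (15.81) t − 15.0 = 0, so t = (15.81 + √(15.81² + 2·9.81·15.0)) / 9.81 = (15.81 + 23.33) / 9.81 = 3.990 s.
Vertical velocity at impact: v_y = v_y0 − g t = 15.81 − 9.81 × 3.990 = −23.33 m/s.
Speed: |v| = √(vₓ² + v_y²) = √(18.84² + 23.33²) = 29.99 m/s.

30.0 m/s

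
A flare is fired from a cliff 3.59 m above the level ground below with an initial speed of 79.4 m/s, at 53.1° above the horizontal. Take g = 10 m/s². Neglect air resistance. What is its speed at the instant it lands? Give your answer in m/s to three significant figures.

79.9 m/s

Resolve: vₓ = 79.40 cos 53.1° = 47.67 m/s and v_y0 = 79.40 sin 53.1° = 63.49 m/s.
Vertical motion (up positive, ground at y = 0): 5.000 t² − (63.49) t − 3.59 = 0, so t = (63.49 + √(63.49² + 2·10.0·3.59)) / 10.0 = (63.49 + 64.06) / 10.0 = 12.76 s.
Vertical velocity at impact: v_y = v_y0 − g t = 63.49 − 10.0 × 12.76 = −64.06 m/s.
Speed: |v| = √(vₓ² + v_y²) = √(47.67² + 64.06²) = 79.85 m/s.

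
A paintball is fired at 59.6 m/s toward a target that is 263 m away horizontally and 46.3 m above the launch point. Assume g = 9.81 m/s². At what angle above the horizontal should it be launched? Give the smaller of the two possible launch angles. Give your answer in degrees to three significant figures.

36.3°

Trajectory: y = x tanθ − g x² (1 + tan²θ)/(2v₀²). With x = 263, y = 46.3, v₀ = 59.6, g = 9.81:
95.51 tan²θ − 263 tanθ + (141.8) = 0.
tanθ = [263 ± √(263² − 4 × 95.51 × (141.8))] / (2 × 95.51) = (263 ± 122.4) / 191.0, giving tanθ = 0.7359 or 2.018.
θ = 36.35° or 63.64°; the smaller is 36.35°.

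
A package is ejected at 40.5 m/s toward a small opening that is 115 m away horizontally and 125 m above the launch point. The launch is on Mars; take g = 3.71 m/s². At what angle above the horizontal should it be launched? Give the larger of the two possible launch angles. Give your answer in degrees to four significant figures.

Trajectory: y = x tanθ − g x² (1 + tan²θ)/(2v₀²). With x = 115, y = 125, v₀ = 40.5, g = 3.71:
14.96 tan²θ − 115 tanθ + (140.0) = 0.
tanθ = [115 ± √(115² − 4 × 14.96 × (140.0))] / (2 × 14.96) = (115 ± 69.66) / 29.91, giving tanθ = 1.516 or 6.173.
θ = 56.59° or 80.80°; the larger is 80.80°.

80.80°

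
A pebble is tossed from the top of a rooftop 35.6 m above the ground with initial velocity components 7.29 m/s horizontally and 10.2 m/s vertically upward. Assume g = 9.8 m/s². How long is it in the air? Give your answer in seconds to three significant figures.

3.93 s

With up positive and y = 0 at the ground: y(t) = 35.6 + (10.20) t − 4.900 t². Setting y = 0 and taking the positive root: t = [10.20 + √(10.20² + 2·9.80·35.6)] / 9.80 = (10.20 + 28.32) / 9.80 = 3.930 s.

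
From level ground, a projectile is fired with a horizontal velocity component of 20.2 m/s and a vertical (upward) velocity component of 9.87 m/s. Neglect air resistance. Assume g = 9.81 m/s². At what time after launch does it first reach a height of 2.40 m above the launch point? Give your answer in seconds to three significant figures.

Set y = v_y0 t − ½ g t² = 2.40: 4.905 t² − 9.870 t + 2.40 = 0.
Quadratic formula: t = (9.870 ± √50.329) / 9.81 = (9.870 ± 7.094) / 9.81 → t = 0.2829 s or 1.729 s.
The first (ascending) time is 0.2829 s.

0.283 s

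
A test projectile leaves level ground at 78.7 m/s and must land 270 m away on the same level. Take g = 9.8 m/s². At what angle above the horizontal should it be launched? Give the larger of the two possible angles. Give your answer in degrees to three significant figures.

R = v₀² sin 2θ / g gives sin 2θ = gR/v₀² = 9.80·270/78.7² = 0.4272.
2θ = 25.29° or 180° − 25.29° = 154.7°, so θ = 12.65° or 77.35°.
The larger angle is 77.35°.

77.4°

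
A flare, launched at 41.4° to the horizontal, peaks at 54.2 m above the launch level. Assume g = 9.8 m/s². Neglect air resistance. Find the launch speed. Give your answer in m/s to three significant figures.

49.3 m/s

At the peak v_y = 0, so v_y0 = √(2gH) = √(2 × 9.80 × 54.2) = 32.59 m/s.
v_y0 = v₀ sin θ ⇒ v₀ = 32.59 / sin 41.4° = 49.29 m/s.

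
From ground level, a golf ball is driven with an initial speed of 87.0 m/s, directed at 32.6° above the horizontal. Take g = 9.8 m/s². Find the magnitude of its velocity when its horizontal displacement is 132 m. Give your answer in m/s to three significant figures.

Horizontal component vₓ = 87.00 cos 32.6° = 73.29 m/s; vertical v_y0 = 87.00 sin 32.6° = 46.87 m/s.
Time to reach x = 132 m: t = x/vₓ = 132/73.29 = 1.801 s.
Vertical velocity there: v_y = v_y0 − g t = 46.87 − 9.80 × 1.801 = 29.22 m/s.
Speed: √(vₓ² + v_y²) = √(73.29² + 29.22²) = 78.90 m/s.

78.9 m/s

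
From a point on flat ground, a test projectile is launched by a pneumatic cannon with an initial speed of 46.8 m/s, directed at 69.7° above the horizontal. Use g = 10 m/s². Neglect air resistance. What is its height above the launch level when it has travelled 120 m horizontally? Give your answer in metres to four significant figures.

vₓ = 46.80 cos 69.7° = 16.24 m/s; v_y0 = 46.80 sin 69.7° = 43.89 m/s.
x = vₓ t ⇒ t = 120/16.24 = 7.391 s.
Height: y = v_y0 t − ½ g t² = 43.89 × 7.391 − 5.000 × 7.391² = 324.4 − 273.1 = 51.29 m.

51.29 m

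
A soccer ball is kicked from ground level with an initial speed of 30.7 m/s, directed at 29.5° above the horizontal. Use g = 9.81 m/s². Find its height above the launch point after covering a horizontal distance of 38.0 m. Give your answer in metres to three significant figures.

11.6 m

Components: vₓ = 30.70 cos 29.5° = 26.72 m/s, v_y0 = 30.70 sin 29.5° = 15.12 m/s.
At x = 38.0 m, t = x/vₓ = 38.0/26.72 = 1.422 s.
Height: y = v_y0 t − ½ g t² = 15.12 × 1.422 − 4.905 × 1.422² = 21.50 − 9.921 = 11.58 m.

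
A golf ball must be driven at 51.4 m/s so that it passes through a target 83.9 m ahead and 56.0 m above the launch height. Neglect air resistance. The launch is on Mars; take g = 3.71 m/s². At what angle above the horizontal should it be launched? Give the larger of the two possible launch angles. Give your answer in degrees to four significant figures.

Trajectory: y = x tanθ − g x² (1 + tan²θ)/(2v₀²). With x = 83.9, y = 56.0, v₀ = 51.4, g = 3.71:
4.942 tan²θ − 83.9 tanθ + (60.94) = 0.
tanθ = [83.9 ± √(83.9² − 4 × 4.942 × (60.94))] / (2 × 4.942) = (83.9 ± 76.38) / 9.885, giving tanθ = 0.7604 or 16.21.
θ = 37.25° or 86.47°; the larger is 86.47°.

86.47°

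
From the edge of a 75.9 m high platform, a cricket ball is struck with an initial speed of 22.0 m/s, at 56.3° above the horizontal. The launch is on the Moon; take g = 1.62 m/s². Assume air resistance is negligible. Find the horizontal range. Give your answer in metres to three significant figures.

320 m

vₓ = 22.00 cos 56.3° = 12.21 m/s; v_y0 = 22.00 sin 56.3° = 18.30 m/s.
The projectile lands when y = 75.9 + (18.30) t − ½·1.62·t² = 0. Positive root: t = (18.30 + √(18.30² + 2·1.62·75.9)) / 1.62 = (18.30 + 24.10) / 1.62 = 26.18 s.
Horizontal distance: R = vₓ t = 12.21 × 26.18 = 319.5 m.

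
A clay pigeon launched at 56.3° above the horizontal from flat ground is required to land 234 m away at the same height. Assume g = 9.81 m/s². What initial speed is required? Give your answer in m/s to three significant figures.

From R = (v₀² / g) sin 2θ: v₀ = √(gR / sin 2θ).
v₀ = √(9.81 × 234 / sin 112.6°) = √(2296 / 0.9232) = √2486.5 = 49.86 m/s.

49.9 m/s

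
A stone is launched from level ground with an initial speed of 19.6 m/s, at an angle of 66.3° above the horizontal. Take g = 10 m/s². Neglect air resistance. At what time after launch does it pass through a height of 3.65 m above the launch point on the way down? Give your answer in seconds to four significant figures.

3.373 s

Horizontal component vₓ = 19.60 cos 66.3° = 7.878 m/s; vertical v_y0 = 19.60 sin 66.3° = 17.95 m/s.
Require v_y0 t − ½ g t² = 3.65, i.e. 5.000 t² − 17.95 t + 3.65 = 0.
Quadratic formula: t = (17.95 ± √249.09) / 10.0 = (17.95 ± 15.78) / 10.0 → t = 0.2164 s or 3.373 s.
The descending-branch root is 3.373 s.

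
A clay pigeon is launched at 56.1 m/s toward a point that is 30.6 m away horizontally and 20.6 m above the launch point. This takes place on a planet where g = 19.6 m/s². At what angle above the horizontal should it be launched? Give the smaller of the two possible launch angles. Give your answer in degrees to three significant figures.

Trajectory: y = x tanθ − g x² (1 + tan²θ)/(2v₀²). With x = 30.6, y = 20.6, v₀ = 56.1, g = 19.6:
2.916 tan²θ − 30.6 tanθ + (23.52) = 0.
tanθ = [30.6 ± √(30.6² − 4 × 2.916 × (23.52))] / (2 × 2.916) = (30.6 ± 25.73) / 5.831, giving tanθ = 0.8349 or 9.660.
θ = 39.86° or 84.09°; the smaller is 39.86°.

39.9°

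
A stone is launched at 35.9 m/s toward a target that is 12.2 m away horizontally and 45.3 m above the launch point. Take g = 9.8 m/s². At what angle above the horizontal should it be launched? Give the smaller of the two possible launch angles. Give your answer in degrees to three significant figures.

Trajectory: y = x tanθ − g x² (1 + tan²θ)/(2v₀²). With x = 12.2, y = 45.3, v₀ = 35.9, g = 9.80:
0.5659 tan²θ − 12.2 tanθ + (45.87) = 0.
tanθ = [12.2 ± √(12.2² − 4 × 0.5659 × (45.87))] / (2 × 0.5659) = (12.2 ± 6.710) / 1.132, giving tanθ = 4.851 or 16.71.
θ = 78.35° or 86.57°; the smaller is 78.35°.

78.4°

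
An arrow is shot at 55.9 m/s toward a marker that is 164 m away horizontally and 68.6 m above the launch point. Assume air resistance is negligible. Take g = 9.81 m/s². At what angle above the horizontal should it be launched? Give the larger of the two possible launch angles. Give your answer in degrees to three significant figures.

71.6°

Trajectory: y = x tanθ − g x² (1 + tan²θ)/(2v₀²). With x = 164, y = 68.6, v₀ = 55.9, g = 9.81:
42.22 tan²θ − 164 tanθ + (110.8) = 0.
tanθ = [164 ± √(164² − 4 × 42.22 × (110.8))] / (2 × 42.22) = (164 ± 90.45) / 84.44, giving tanθ = 0.8710 or 3.014.
θ = 41.06° or 71.64°; the larger is 71.64°.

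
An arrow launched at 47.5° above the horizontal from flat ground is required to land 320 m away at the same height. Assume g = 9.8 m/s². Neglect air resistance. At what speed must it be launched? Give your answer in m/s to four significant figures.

From R = (v₀² / g) sin 2θ: v₀ = √(gR / sin 2θ).
v₀ = √(9.80 × 320 / sin 95.00°) = √(3136 / 0.9962) = √3148.0 = 56.11 m/s.

56.11 m/s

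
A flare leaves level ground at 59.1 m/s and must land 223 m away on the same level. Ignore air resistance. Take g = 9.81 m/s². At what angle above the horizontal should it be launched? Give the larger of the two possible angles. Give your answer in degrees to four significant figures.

70.61°

From R = (v₀²/g) sin 2θ: sin 2θ = 9.81 × 223 / 3492.8 = 0.6263.
2θ = 38.78° or 180° − 38.78° = 141.2°, so θ = 19.39° or 70.61°.
The larger angle is 70.61°.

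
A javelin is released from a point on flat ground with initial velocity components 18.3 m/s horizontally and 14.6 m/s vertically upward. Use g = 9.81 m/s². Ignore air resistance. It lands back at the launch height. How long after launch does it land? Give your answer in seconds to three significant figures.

It returns to y = 0 when t = 2 v_y0 / g = 2(14.60)/9.81 = 2.977 s.

2.98 s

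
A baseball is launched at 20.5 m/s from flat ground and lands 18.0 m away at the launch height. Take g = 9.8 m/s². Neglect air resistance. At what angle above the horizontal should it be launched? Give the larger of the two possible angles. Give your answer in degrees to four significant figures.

From R = (v₀²/g) sin 2θ: sin 2θ = 9.80 × 18.0 / 420.25 = 0.4198.
2θ = 24.82° or 180° − 24.82° = 155.2°, so θ = 12.41° or 77.59°.
The larger angle is 77.59°.

77.59°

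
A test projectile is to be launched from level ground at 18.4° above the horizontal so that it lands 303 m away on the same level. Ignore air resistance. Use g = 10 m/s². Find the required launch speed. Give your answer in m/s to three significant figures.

71.1 m/s

From R = (v₀² / g) sin 2θ: v₀ = √(gR / sin 2θ).
v₀ = √(10.0 × 303 / sin 36.80°) = √(3030 / 0.5990) = √5058.2 = 71.12 m/s.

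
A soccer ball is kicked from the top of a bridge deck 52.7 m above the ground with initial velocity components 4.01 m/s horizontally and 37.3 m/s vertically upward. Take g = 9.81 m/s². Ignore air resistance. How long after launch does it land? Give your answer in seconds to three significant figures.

The projectile lands when y = 52.7 + (37.30) t − ½·9.81·t² = 0. Positive root: t = (37.30 + √(37.30² + 2·9.81·52.7)) / 9.81 = (37.30 + 49.25) / 9.81 = 8.822 s.

8.82 s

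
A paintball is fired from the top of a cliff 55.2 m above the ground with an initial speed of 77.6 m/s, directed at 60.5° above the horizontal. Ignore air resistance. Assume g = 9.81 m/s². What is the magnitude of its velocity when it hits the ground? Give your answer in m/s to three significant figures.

vₓ = 77.60 cos 60.5° = 38.21 m/s; v_y0 = 77.60 sin 60.5° = 67.54 m/s.
With up positive and y = 0 at the ground: y(t) = 55.2 + (67.54) t − 4.905 t². Setting y = 0 and taking the positive root: t = [67.54 + √(67.54² + 2·9.81·55.2)] / 9.81 = (67.54 + 75.13) / 9.81 = 14.54 s.
Vertical velocity at impact: v_y = v_y0 − g t = 67.54 − 9.81 × 14.54 = −75.13 m/s.
Speed: |v| = √(vₓ² + v_y²) = √(38.21² + 75.13²) = 84.29 m/s.

84.3 m/s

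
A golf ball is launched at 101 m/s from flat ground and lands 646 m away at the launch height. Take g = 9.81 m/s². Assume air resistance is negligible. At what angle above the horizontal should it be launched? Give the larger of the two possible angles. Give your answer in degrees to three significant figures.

70.8°

From R = (v₀²/g) sin 2θ: sin 2θ = 9.81 × 646 / 10201 = 0.6212.
2θ = 38.41° or 180° − 38.41° = 141.6°, so θ = 19.20° or 70.80°.
The larger angle is 70.80°.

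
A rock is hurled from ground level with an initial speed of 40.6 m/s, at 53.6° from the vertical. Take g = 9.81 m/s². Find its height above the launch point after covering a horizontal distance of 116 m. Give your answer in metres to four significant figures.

Horizontal component vₓ = 40.60 sin 53.6° = 32.68 m/s; vertical v_y0 = 40.60 cos 53.6° = 24.09 m/s.
x = vₓ t ⇒ t = 116/32.68 = 3.550 s.
Height: y = v_y0 t − ½ g t² = 24.09 × 3.550 − 4.905 × 3.550² = 85.52 − 61.81 = 23.72 m.

23.72 m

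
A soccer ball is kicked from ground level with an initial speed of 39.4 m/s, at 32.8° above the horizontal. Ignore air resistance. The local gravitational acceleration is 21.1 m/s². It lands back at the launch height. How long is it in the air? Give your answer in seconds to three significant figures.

2.02 s

Horizontal component vₓ = 39.40 cos 32.8° = 33.12 m/s; vertical v_y0 = 39.40 sin 32.8° = 21.34 m/s.
Landing at launch height ⇒ T = 2 v_y0 / g = 2 × 21.34 / 21.1 = 2.023 s.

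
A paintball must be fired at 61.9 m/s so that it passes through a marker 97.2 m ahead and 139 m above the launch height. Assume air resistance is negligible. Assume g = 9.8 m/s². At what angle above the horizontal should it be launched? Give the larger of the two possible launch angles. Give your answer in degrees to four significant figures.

80.44°

Trajectory: y = x tanθ − g x² (1 + tan²θ)/(2v₀²). With x = 97.2, y = 139, v₀ = 61.9, g = 9.80:
12.08 tan²θ − 97.2 tanθ + (151.1) = 0.
tanθ = [97.2 ± √(97.2² − 4 × 12.08 × (151.1))] / (2 × 12.08) = (97.2 ± 46.33) / 24.16, giving tanθ = 2.105 or 5.940.
θ = 64.59° or 80.44°; the larger is 80.44°.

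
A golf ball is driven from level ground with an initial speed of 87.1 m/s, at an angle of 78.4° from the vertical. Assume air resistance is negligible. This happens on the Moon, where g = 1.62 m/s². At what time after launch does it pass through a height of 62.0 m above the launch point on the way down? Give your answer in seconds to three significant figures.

vₓ = 87.10 sin 78.4° = 85.32 m/s; v_y0 = 87.10 cos 78.4° = 17.51 m/s.
Height y(t) = 17.51 t − 0.8100 t² = 62.0 gives 0.8100 t² − 17.51 t + 62.0 = 0.
t = [17.51 ± √(17.51² − 2·1.62·62.0)] / 1.62 = (17.51 ± 10.29) / 1.62, so t = 4.460 s or t = 17.16 s.
The descending-branch root is 17.16 s.

17.2 s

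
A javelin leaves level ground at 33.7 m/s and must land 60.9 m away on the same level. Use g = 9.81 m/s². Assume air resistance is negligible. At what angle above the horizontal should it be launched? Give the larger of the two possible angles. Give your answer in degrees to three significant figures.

74.1°

Level-ground range R = v₀² sin(2θ)/g ⇒ sin(2θ) = gR/v₀² = 9.81 × 60.9 / 33.7² = 0.5260.
2θ = 31.74° or 180° − 31.74° = 148.3°, so θ = 15.87° or 74.13°.
The larger angle is 74.13°.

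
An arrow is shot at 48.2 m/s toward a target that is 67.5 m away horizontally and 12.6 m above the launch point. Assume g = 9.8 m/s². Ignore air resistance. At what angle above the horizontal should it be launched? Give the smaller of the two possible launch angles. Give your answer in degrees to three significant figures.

Trajectory: y = x tanθ − g x² (1 + tan²θ)/(2v₀²). With x = 67.5, y = 12.6, v₀ = 48.2, g = 9.80:
9.610 tan²θ − 67.5 tanθ + (22.21) = 0.
tanθ = [67.5 ± √(67.5² − 4 × 9.610 × (22.21))] / (2 × 9.610) = (67.5 ± 60.85) / 19.22, giving tanθ = 0.3461 or 6.678.
θ = 19.09° or 81.48°; the smaller is 19.09°.

19.1°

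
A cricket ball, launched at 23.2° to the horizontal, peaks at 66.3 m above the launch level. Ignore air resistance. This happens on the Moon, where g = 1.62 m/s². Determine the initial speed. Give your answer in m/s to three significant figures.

37.2 m/s

At the peak v_y = 0, so v_y0 = √(2gH) = √(2 × 1.62 × 66.3) = 14.66 m/s.
v_y0 = v₀ sin θ ⇒ v₀ = 14.66 / sin 23.2° = 37.20 m/s.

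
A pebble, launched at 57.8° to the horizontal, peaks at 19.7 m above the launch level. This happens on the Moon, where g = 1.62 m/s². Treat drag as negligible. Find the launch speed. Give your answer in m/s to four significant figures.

At the peak v_y = 0, so v_y0 = √(2gH) = √(2 × 1.62 × 19.7) = 7.989 m/s.
v_y0 = v₀ sin θ ⇒ v₀ = 7.989 / sin 57.8° = 9.441 m/s.

9.441 m/s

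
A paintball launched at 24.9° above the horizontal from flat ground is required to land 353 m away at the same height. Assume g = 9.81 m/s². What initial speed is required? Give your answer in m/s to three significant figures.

67.3 m/s

From R = (v₀² / g) sin 2θ: v₀ = √(gR / sin 2θ).
v₀ = √(9.81 × 353 / sin 49.80°) = √(3463 / 0.7638) = √4533.8 = 67.33 m/s.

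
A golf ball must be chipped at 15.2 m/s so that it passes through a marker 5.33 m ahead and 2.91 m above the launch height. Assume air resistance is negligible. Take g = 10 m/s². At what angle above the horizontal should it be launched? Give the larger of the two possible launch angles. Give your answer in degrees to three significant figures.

Trajectory: y = x tanθ − g x² (1 + tan²θ)/(2v₀²). With x = 5.33, y = 2.91, v₀ = 15.2, g = 10.0:
0.6148 tan²θ − 5.33 tanθ + (3.525) = 0.
tanθ = [5.33 ± √(5.33² − 4 × 0.6148 × (3.525))] / (2 × 0.6148) = (5.33 ± 4.443) / 1.230, giving tanθ = 0.7213 or 7.948.
θ = 35.80° or 82.83°; the larger is 82.83°.

82.8°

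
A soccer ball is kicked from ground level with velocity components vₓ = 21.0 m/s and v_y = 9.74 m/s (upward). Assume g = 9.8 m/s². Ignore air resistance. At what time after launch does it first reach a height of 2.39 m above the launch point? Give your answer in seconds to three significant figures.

0.287 s

Set y = v_y0 t − ½ g t² = 2.39: 4.900 t² − 9.740 t + 2.39 = 0.
Quadratic formula: t = (9.740 ± √48.024) / 9.80 = (9.740 ± 6.930) / 9.80 → t = 0.2867 s or 1.701 s.
The first (ascending) time is 0.2867 s.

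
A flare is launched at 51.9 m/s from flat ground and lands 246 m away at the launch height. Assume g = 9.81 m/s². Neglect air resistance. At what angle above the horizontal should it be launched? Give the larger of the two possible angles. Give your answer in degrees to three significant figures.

From R = (v₀²/g) sin 2θ: sin 2θ = 9.81 × 246 / 2693.6 = 0.8959.
2θ = 63.63° or 180° − 63.63° = 116.4°, so θ = 31.81° or 58.19°.
The larger angle is 58.19°.

58.2°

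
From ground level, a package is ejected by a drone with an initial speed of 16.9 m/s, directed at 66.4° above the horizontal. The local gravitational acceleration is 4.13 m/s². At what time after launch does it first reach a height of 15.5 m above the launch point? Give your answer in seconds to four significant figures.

1.190 s

Resolve: vₓ = 16.90 cos 66.4° = 6.766 m/s and v_y0 = 16.90 sin 66.4° = 15.49 m/s.
Require v_y0 t − ½ g t² = 15.5, i.e. 2.065 t² − 15.49 t + 15.5 = 0.
t = [15.49 ± √(15.49² − 2·4.13·15.5)] / 4.13 = (15.49 ± 10.57) / 4.13, so t = 1.190 s or t = 6.310 s.
The first (ascending) time is 1.190 s.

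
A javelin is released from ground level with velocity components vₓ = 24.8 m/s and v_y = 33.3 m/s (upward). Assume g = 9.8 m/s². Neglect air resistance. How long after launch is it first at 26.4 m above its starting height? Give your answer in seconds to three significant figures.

Require v_y0 t − ½ g t² = 26.4, i.e. 4.900 t² − 33.30 t + 26.4 = 0.
t = [33.30 ± √(33.30² − 2·9.80·26.4)] / 9.80 = (33.30 ± 24.32) / 9.80, so t = 0.9164 s or t = 5.880 s.
The first (ascending) time is 0.9164 s.

0.916 s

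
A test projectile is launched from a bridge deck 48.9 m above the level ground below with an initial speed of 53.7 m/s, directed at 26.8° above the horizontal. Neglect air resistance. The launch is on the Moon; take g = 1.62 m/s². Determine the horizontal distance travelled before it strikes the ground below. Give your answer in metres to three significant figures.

vₓ = 53.70 cos 26.8° = 47.93 m/s; v_y0 = 53.70 sin 26.8° = 24.21 m/s.
The projectile lands when y = 48.9 + (24.21) t − ½·1.62·t² = 0. Positive root: t = (24.21 + √(24.21² + 2·1.62·48.9)) / 1.62 = (24.21 + 27.29) / 1.62 = 31.79 s.
Horizontal distance: R = vₓ t = 47.93 × 31.79 = 1524 m.

1520 m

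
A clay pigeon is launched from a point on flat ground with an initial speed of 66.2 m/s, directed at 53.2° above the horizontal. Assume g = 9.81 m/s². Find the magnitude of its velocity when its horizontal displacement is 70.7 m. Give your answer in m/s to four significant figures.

Resolve: vₓ = 66.20 cos 53.2° = 39.66 m/s and v_y0 = 66.20 sin 53.2° = 53.01 m/s.
At x = 70.7 m, t = x/vₓ = 70.7/39.66 = 1.783 s.
Vertical velocity there: v_y = v_y0 − g t = 53.01 − 9.81 × 1.783 = 35.52 m/s.
Speed: √(vₓ² + v_y²) = √(39.66² + 35.52²) = 53.24 m/s.

53.24 m/s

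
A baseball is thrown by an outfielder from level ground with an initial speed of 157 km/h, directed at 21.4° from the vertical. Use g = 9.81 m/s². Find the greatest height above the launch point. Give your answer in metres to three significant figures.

Convert: 157 km/h = 157/3.6 = 43.61 m/s.
Components: vₓ = 43.61 sin 21.4° = 15.91 m/s, v_y0 = 43.61 cos 21.4° = 40.60 m/s.
At the apex v_y = 0, so H = v_y0²/(2g) = 40.60²/19.62 = 84.03 m.

84.0 m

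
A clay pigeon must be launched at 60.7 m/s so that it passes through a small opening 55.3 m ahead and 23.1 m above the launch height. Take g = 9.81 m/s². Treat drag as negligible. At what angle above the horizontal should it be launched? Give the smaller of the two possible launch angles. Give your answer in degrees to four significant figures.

27.05°

Trajectory: y = x tanθ − g x² (1 + tan²θ)/(2v₀²). With x = 55.3, y = 23.1, v₀ = 60.7, g = 9.81:
4.071 tan²θ − 55.3 tanθ + (27.17) = 0.
tanθ = [55.3 ± √(55.3² − 4 × 4.071 × (27.17))] / (2 × 4.071) = (55.3 ± 51.14) / 8.142, giving tanθ = 0.5105 or 13.07.
θ = 27.05° or 85.63°; the smaller is 27.05°.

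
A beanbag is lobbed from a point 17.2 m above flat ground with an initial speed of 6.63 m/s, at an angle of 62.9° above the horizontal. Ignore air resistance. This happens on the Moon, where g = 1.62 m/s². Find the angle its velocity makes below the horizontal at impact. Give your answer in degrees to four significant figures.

Horizontal component vₓ = 6.630 cos 62.9° = 3.020 m/s; vertical v_y0 = 6.630 sin 62.9° = 5.902 m/s.
With up positive and y = 0 at the ground: y(t) = 17.2 + (5.902) t − 0.8100 t². Setting y = 0 and taking the positive root: t = [5.902 + √(5.902² + 2·1.62·17.2)] / 1.62 = (5.902 + 9.516) / 1.62 = 9.518 s.
At impact: v_y = v_y0 − g t = −9.516 m/s; vₓ = 3.020 m/s.
Angle below horizontal: arctan(|v_y|/vₓ) = arctan(9.516/3.020) = 72.39°.

72.39°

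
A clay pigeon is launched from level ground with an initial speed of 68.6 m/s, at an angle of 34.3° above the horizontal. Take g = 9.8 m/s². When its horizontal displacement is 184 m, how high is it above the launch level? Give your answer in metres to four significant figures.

73.86 m

Components: vₓ = 68.60 cos 34.3° = 56.67 m/s, v_y0 = 68.60 sin 34.3° = 38.66 m/s.
Time to reach x = 184 m: t = x/vₓ = 184/56.67 = 3.247 s.
Height: y = v_y0 t − ½ g t² = 38.66 × 3.247 − 4.900 × 3.247² = 125.5 − 51.66 = 73.86 m.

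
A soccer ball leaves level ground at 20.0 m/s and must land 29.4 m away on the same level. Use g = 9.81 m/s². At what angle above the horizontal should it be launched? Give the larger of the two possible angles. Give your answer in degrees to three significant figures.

From R = (v₀²/g) sin 2θ: sin 2θ = 9.81 × 29.4 / 400.00 = 0.7210.
2θ = 46.14° or 180° − 46.14° = 133.9°, so θ = 23.07° or 66.93°.
The larger angle is 66.93°.

66.9°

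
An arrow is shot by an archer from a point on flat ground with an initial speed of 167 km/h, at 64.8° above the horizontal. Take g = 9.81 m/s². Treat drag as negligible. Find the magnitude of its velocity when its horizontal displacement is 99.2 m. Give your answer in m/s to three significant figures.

21.1 m/s

Convert: 167 km/h = 167/3.6 = 46.39 m/s.
Components: vₓ = 46.39 cos 64.8° = 19.75 m/s, v_y0 = 46.39 sin 64.8° = 41.97 m/s.
Time to reach x = 99.2 m: t = x/vₓ = 99.2/19.75 = 5.022 s.
Vertical velocity there: v_y = v_y0 − g t = 41.97 − 9.81 × 5.022 = −7.296 m/s.
Speed: √(vₓ² + v_y²) = √(19.75² + 7.296²) = 21.06 m/s.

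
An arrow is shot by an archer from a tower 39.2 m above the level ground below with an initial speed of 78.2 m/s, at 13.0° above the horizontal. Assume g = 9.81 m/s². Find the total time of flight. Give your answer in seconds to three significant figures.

Components: vₓ = 78.20 cos 13.0° = 76.20 m/s, v_y0 = 78.20 sin 13.0° = 17.59 m/s.
The projectile lands when y = 39.2 + (17.59) t − ½·9.81·t² = 0. Positive root: t = (17.59 + √(17.59² + 2·9.81·39.2)) / 9.81 = (17.59 + 32.84) / 9.81 = 5.141 s.

5.14 s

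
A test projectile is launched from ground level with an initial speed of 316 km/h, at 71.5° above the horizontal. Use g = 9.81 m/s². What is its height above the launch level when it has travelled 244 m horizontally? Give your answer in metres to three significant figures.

Convert: 316 km/h = 316/3.6 = 87.78 m/s.
vₓ = 87.78 cos 71.5° = 27.85 m/s; v_y0 = 87.78 sin 71.5° = 83.24 m/s.
Time to reach x = 244 m: t = x/vₓ = 244/27.85 = 8.760 s.
Height: y = v_y0 t − ½ g t² = 83.24 × 8.760 − 4.905 × 8.760² = 729.2 − 376.4 = 352.8 m.

353 m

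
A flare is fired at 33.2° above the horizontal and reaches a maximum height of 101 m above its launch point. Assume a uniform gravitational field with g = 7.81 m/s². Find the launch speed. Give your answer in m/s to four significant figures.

72.54 m/s

At the peak v_y = 0, so v_y0 = √(2gH) = √(2 × 7.81 × 101) = 39.72 m/s.
v_y0 = v₀ sin θ ⇒ v₀ = 39.72 / sin 33.2° = 72.54 m/s.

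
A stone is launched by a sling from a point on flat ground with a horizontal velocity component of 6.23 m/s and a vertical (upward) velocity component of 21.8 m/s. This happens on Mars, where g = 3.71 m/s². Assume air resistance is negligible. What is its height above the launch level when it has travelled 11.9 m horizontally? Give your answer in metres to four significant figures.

Time to reach x = 11.9 m: t = x/vₓ = 11.9/6.230 = 1.910 s.
Height: y = v_y0 t − ½ g t² = 21.80 × 1.910 − 1.855 × 1.910² = 41.64 − 6.768 = 34.87 m.

34.87 m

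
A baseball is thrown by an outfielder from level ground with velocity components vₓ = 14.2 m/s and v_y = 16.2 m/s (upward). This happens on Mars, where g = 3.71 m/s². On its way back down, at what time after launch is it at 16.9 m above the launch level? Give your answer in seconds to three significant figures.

Require v_y0 t − ½ g t² = 16.9, i.e. 1.855 t² − 16.20 t + 16.9 = 0.
t = [16.20 ± √(16.20² − 2·3.71·16.9)] / 3.71 = (16.20 ± 11.71) / 3.71, so t = 1.211 s or t = 7.522 s.
The descending-branch root is 7.522 s.

7.52 s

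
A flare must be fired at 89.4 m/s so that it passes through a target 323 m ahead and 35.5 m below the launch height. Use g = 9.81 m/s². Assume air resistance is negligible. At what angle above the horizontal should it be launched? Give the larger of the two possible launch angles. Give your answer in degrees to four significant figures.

Trajectory: y = x tanθ − g x² (1 + tan²θ)/(2v₀²). With x = 323, y = −35.5, v₀ = 89.4, g = 9.81:
64.03 tan²θ − 323 tanθ + (28.53) = 0.
tanθ = [323 ± √(323² − 4 × 64.03 × (28.53))] / (2 × 64.03) = (323 ± 311.5) / 128.1, giving tanθ = 0.08992 or 4.955.
θ = 5.138° or 78.59°; the larger is 78.59°.

78.59°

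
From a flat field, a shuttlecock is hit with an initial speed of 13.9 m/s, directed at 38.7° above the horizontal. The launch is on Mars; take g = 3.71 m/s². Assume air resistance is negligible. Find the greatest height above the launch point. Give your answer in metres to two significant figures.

vₓ = 13.90 cos 38.7° = 10.85 m/s; v_y0 = 13.90 sin 38.7° = 8.691 m/s.
Maximum height: H = v_y0² / (2g) = 8.691² / (2 × 3.71) = 10.18 m.

10 m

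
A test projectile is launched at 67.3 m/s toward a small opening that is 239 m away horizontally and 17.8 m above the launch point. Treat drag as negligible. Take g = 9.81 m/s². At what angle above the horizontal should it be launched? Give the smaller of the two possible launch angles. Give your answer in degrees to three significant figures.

20.2°

Trajectory: y = x tanθ − g x² (1 + tan²θ)/(2v₀²). With x = 239, y = 17.8, v₀ = 67.3, g = 9.81:
61.86 tan²θ − 239 tanθ + (79.66) = 0.
tanθ = [239 ± √(239² − 4 × 61.86 × (79.66))] / (2 × 61.86) = (239 ± 193.4) / 123.7, giving tanθ = 0.3684 or 3.495.
θ = 20.23° or 74.03°; the smaller is 20.23°.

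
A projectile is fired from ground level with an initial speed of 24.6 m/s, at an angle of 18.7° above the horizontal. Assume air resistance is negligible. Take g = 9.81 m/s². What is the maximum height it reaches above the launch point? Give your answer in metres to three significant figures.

Components: vₓ = 24.60 cos 18.7° = 23.30 m/s, v_y0 = 24.60 sin 18.7° = 7.887 m/s.
At the apex v_y = 0, so H = v_y0²/(2g) = 7.887²/19.62 = 3.171 m.

3.17 m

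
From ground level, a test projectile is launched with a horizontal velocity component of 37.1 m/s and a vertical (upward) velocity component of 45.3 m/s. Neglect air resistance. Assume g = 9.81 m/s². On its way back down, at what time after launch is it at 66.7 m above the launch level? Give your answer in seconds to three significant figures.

7.40 s

Set y = v_y0 t − ½ g t² = 66.7: 4.905 t² − 45.30 t + 66.7 = 0.
t = [45.30 ± √(45.30² − 2·9.81·66.7)] / 9.81 = (45.30 ± 27.27) / 9.81, so t = 1.838 s or t = 7.397 s.
The descending-branch root is 7.397 s.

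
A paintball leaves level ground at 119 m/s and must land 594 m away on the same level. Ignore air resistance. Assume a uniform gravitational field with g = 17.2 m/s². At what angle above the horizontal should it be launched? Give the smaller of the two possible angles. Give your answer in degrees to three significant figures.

From R = (v₀²/g) sin 2θ: sin 2θ = 17.2 × 594 / 14161 = 0.7215.
2θ = 46.18° or 180° − 46.18° = 133.8°, so θ = 23.09° or 66.91°.
The smaller angle is 23.09°.

23.1°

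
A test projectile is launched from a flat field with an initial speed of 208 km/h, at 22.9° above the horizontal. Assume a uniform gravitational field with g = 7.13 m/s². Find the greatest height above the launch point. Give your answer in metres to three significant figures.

35.4 m

Convert: 208 km/h = 208/3.6 = 57.78 m/s.
vₓ = 57.78 cos 22.9° = 53.22 m/s; v_y0 = 57.78 sin 22.9° = 22.48 m/s.
Maximum height: H = v_y0² / (2g) = 22.48² / (2 × 7.13) = 35.45 m.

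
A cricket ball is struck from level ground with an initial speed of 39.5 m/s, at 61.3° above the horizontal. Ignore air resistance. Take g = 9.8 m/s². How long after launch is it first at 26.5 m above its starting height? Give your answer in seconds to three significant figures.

0.873 s

Resolve: vₓ = 39.50 cos 61.3° = 18.97 m/s and v_y0 = 39.50 sin 61.3° = 34.65 m/s.
Set y = v_y0 t − ½ g t² = 26.5: 4.900 t² − 34.65 t + 26.5 = 0.
Quadratic formula: t = (34.65 ± √681.03) / 9.80 = (34.65 ± 26.10) / 9.80 → t = 0.8725 s or 6.198 s.
The first (ascending) time is 0.8725 s.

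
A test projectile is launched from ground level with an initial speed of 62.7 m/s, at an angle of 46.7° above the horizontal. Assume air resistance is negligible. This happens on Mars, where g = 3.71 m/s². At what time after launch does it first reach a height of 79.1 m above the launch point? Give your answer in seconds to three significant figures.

Horizontal component vₓ = 62.70 cos 46.7° = 43.00 m/s; vertical v_y0 = 62.70 sin 46.7° = 45.63 m/s.
Height y(t) = 45.63 t − 1.855 t² = 79.1 gives 1.855 t² − 45.63 t + 79.1 = 0.
Quadratic formula: t = (45.63 ± √1495.3) / 3.71 = (45.63 ± 38.67) / 3.71 → t = 1.877 s or 22.72 s.
The first (ascending) time is 1.877 s.

1.88 s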